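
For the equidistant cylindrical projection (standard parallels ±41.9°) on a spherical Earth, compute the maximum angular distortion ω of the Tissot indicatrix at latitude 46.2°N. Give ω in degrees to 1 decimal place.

With standard parallel φ₀ = 41.9°, the equirectangular projection gives x = Rλ cos φ₀, y = Rφ, so h = 1 and k = cos 41.9° / cos φ.
At 46.2°: h = 1.000, k = 1.075; principal scales a = 1.075, b = 1.000.
sin(ω/2) = (a − b)/(a + b) = 0.07537/2.075 = 0.03632, so ω = 2 arcsin(0.03632) ≈ 4.2°.

4.2°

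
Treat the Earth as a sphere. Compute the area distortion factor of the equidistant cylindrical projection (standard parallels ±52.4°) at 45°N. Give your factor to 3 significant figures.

0.863

In the equirectangular projection with standard parallel φ₀ = 52.4° (x = Rλ cos φ₀, y = Rφ), meridians are true-scale (h = 1) and the parallel scale is k = cos φ₀ / cos φ.
Areal scale = h·k = 1 × cos φ₀ / cos φ; at 45°, h = 1.000, k = 0.8629, so h·k = 0.8629.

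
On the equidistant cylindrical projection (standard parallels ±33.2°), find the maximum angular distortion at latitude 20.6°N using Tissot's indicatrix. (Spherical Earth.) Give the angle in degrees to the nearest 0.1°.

6.4°

The equidistant cylindrical projection with φ₀ = 33.2° has h = 1 (meridians true) and k = cos φ₀ / cos φ along parallels.
At 20.6°: h = 1.000, k = 0.8939; principal scales a = 1.000, b = 0.8939.
sin(ω/2) = (a − b)/(a + b) = 0.1061/1.894 = 0.05601, so ω = 2 arcsin(0.05601) ≈ 6.4°.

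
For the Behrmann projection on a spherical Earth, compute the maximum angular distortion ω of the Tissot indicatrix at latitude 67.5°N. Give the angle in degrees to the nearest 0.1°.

Behrmann is a cylindrical equal-area projection with standard parallels at ±30°. A cylindrical equal-area projection with standard parallel φ₀ has meridian scale h = cos φ / cos φ₀ and parallel scale k = cos φ₀ / cos φ (so areas are preserved, h·k = 1).
At 67.5°: h = 0.4419, k = 2.263; principal scales a = 2.263, b = 0.4419.
sin(ω/2) = (a − b)/(a + b) = 1.821/2.705 = 0.6733, so ω = 2 arcsin(0.6733) ≈ 84.6°.

84.6°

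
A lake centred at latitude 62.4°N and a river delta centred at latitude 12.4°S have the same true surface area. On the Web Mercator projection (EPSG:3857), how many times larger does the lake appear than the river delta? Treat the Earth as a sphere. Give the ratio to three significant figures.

Mercator areal scale is sec²φ.
At 62.4°: sec²(62.4°) = 1/0.4633² = 4.659.
At 12.4°: sec²(12.4°) = 1/0.9767² = 1.048.
Ratio = 4.659/1.048 = cos²(12.4°)/cos²(62.4°) ≈ 4.44.

4.44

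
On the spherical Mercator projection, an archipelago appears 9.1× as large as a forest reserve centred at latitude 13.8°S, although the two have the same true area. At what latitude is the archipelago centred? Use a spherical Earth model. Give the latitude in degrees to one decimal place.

71.2°

Mercator areal scale is sec²φ, so apparent-area ratio = sec²φ₁ / sec²φ₂ = cos²φ₂ / cos²φ₁.
cos²φ₂ / cos²φ₁ = 9.1  ⇒  cos φ₁ = cos 13.8° / √9.1 = 0.9711/3.017 = 0.3219.
φ₁ = arccos(0.3219) ≈ 71.2°.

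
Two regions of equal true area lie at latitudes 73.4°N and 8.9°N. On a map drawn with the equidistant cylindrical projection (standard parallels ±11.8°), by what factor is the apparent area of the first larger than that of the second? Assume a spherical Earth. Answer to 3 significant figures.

3.46

With standard parallel φ₀ = 11.8°, the equirectangular projection gives x = Rλ cos φ₀, y = Rφ, so h = 1 and k = cos 11.8° / cos φ.
Areal scale at 73.4°: h·k = 1.000 × 3.426 = 3.426.
Areal scale at 8.9°: h·k = 1.000 × 0.9908 = 0.9908.
Ratio = 3.426/0.9908 ≈ 3.46.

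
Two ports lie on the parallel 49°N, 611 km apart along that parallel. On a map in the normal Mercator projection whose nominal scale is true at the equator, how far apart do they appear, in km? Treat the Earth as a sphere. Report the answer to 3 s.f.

931 km

For Mercator, h = k = sec φ (a conformal cylindrical projection has a single point scale, 1/cos φ).
Along the parallel, k = sec 49° = 1/0.6561 = 1.524.
Map distance = 611 × 1.524 ≈ 931 km.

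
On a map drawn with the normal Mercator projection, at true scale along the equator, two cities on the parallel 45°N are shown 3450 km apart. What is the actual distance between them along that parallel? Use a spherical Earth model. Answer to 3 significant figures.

2440 km

Mercator is conformal, so the point scale is isotropic: h = k = sec φ = 1/cos φ.
Along the parallel at 45°, map distances are exaggerated by k = sec 45° = 1.414.
True distance = 3450 / 1.414 = 3450 × cos 45° ≈ 2440 km.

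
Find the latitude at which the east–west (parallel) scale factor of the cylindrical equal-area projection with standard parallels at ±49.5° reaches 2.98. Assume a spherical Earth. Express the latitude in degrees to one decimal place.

77.4°

Cylindrical equal-area (φ₀ = 49.5°): h = cos φ / cos 49.5° along meridians, k = cos 49.5° / cos φ along parallels; h·k = 1.
k = cos φ₀ / cos φ = 2.98  ⇒  cos φ = cos 49.5° / 2.98 = 0.2179.
φ = arccos(0.2179) ≈ 77.4°.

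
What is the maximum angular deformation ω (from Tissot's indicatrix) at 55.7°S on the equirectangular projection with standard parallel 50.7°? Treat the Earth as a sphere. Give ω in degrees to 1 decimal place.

With standard parallel φ₀ = 50.7°, the equirectangular projection gives x = Rλ cos φ₀, y = Rφ, so h = 1 and k = cos 50.7° / cos φ.
At 55.7°: h = 1.000, k = 1.124; principal scales a = 1.124, b = 1.000.
sin(ω/2) = (a − b)/(a + b) = 0.1240/2.124 = 0.05836, so ω = 2 arcsin(0.05836) ≈ 6.7°.

6.7°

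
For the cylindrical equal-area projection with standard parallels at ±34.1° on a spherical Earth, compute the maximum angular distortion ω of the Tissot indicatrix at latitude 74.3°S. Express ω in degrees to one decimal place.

A cylindrical equal-area projection with standard parallel φ₀ has meridian scale h = cos φ / cos φ₀ and parallel scale k = cos φ₀ / cos φ (so areas are preserved, h·k = 1).
At 74.3°: h = 0.3268, k = 3.060; principal scales a = 3.060, b = 0.3268.
sin(ω/2) = (a − b)/(a + b) = 2.733/3.387 = 0.8070, so ω = 2 arcsin(0.8070) ≈ 107.6°.

107.6°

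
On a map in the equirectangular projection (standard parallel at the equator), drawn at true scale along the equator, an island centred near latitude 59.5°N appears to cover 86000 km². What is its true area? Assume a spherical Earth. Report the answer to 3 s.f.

For the equirectangular projection with φ₀ = 0 (plate carrée), h = 1 along meridians and k = sec φ along parallels.
Areal scale = h·k = 1 × sec φ; at 59.5°, h = 1.000, k = 1.970, so h·k = 1.970.
True area = apparent / (areal scale) = 86000 / 1.970 ≈ 43600 km².

43600 km²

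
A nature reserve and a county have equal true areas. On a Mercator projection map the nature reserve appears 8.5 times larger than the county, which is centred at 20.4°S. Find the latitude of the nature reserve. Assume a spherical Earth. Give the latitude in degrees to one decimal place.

71.2°

On Mercator, (apparent₁)/(apparent₂) = sec²φ₁ / sec²φ₂ when true areas are equal.
cos²φ₂ / cos²φ₁ = 8.5  ⇒  cos φ₁ = cos 20.4° / √8.5 = 0.9373/2.915 = 0.3215.
φ₁ = arccos(0.3215) ≈ 71.2°.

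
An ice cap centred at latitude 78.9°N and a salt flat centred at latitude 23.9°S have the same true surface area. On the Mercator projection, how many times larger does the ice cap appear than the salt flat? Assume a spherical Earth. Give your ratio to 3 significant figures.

22.6

Mercator is conformal with k = sec φ, so areal scale = k² = sec²φ.
At 78.9°: sec²(78.9°) = 1/0.1925² = 26.98.
At 23.9°: sec²(23.9°) = 1/0.9143² = 1.196.
Ratio = 26.98/1.196 = cos²(23.9°)/cos²(78.9°) ≈ 22.6.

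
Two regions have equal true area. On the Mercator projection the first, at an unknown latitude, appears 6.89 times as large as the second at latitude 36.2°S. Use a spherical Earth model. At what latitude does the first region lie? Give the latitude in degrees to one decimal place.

Mercator areal scale is sec²φ, so apparent-area ratio = sec²φ₁ / sec²φ₂ = cos²φ₂ / cos²φ₁.
cos²φ₂ / cos²φ₁ = 6.89  ⇒  cos φ₁ = cos 36.2° / √6.89 = 0.8070/2.625 = 0.3074.
φ₁ = arccos(0.3074) ≈ 72.1°.

72.1°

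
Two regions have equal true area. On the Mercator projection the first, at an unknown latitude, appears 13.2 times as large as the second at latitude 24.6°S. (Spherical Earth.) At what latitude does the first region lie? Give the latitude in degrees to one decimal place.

75.5°

For equal true areas on Mercator, apparent areas scale as sec²φ, so the ratio is cos²φ₂ / cos²φ₁.
cos²φ₂ / cos²φ₁ = 13.2  ⇒  cos φ₁ = cos 24.6° / √13.2 = 0.9092/3.633 = 0.2503.
φ₁ = arccos(0.2503) ≈ 75.5°.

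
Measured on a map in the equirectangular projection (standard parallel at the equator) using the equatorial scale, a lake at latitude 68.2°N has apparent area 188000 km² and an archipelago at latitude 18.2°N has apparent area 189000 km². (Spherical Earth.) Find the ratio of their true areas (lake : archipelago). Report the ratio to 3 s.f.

Plate carrée has h = 1 and k = sec φ, giving areal scale sec φ; true area = (apparent area) · cos φ.
True area of lake: 188000 × cos(68.2°) = 188000 × 0.3714 = 69820 km².
True area of archipelago: 189000 × cos(18.2°) = 189000 × 0.9500 = 179500 km².
Ratio = 69820 / 179500 ≈ 0.389.

0.389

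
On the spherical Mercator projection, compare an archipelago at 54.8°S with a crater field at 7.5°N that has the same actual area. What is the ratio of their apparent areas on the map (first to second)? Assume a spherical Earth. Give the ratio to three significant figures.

Mercator is conformal with k = sec φ, so areal scale = k² = sec²φ.
At 54.8°: sec²(54.8°) = 1/0.5764² = 3.010.
At 7.5°: sec²(7.5°) = 1/0.9914² = 1.017.
Ratio = 3.010/1.017 = cos²(7.5°)/cos²(54.8°) ≈ 2.96.

2.96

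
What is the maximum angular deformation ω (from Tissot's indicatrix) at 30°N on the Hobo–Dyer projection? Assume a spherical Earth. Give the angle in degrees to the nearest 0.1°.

10.0°

Hobo–Dyer is a cylindrical equal-area projection with standard parallels at ±37.5°. Cylindrical equal-area (φ₀ = 37.5°): h = cos φ / cos 37.5° along meridians, k = cos 37.5° / cos φ along parallels; h·k = 1.
At 30°: h = 1.092, k = 0.9161; principal scales a = 1.092, b = 0.9161.
sin(ω/2) = (a − b)/(a + b) = 0.1755/2.008 = 0.08742, so ω = 2 arcsin(0.08742) ≈ 10.0°.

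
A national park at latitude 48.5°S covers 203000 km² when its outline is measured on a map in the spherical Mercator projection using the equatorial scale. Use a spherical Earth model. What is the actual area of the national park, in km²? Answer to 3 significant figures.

89100 km²

The Mercator projection is conformal; its linear scale factor is the same in every direction and equals sec φ = 1/cos φ.
Areal scale = k² = sec²φ = 1/cos²(48.5°) = 1/0.6626² = 2.278.
True area = apparent / (areal scale) = 203000 / 2.278 ≈ 89100 km².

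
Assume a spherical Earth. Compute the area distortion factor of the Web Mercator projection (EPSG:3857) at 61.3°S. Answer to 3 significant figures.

For Mercator, h = k = sec φ (a conformal cylindrical projection has a single point scale, 1/cos φ).
Areal scale = k² = sec²φ = 1/cos²(61.3°) = 1/0.4802² = 4.336.

4.34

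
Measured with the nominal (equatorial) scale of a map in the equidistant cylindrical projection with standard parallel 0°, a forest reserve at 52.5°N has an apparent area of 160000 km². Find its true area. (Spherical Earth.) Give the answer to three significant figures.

97400 km²

In the plate carrée (x = Rλ, y = Rφ), meridians are true-scale (h = 1) and parallels are stretched by k = sec φ.
Areal scale = h·k = 1 × sec φ; at 52.5°, h = 1.000, k = 1.643, so h·k = 1.643.
True area = apparent / (areal scale) = 160000 / 1.643 ≈ 97400 km².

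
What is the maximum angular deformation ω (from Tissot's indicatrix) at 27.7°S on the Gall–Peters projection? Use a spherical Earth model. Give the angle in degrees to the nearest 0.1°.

Gall–Peters is a cylindrical equal-area projection with standard parallels at ±45°. For cylindrical equal-area with standard parallel φ₀, h = cos φ / cos φ₀ and k = cos φ₀ / cos φ, so h·k = 1.
At 27.7°: h = 1.252, k = 0.7986; principal scales a = 1.252, b = 0.7986.
sin(ω/2) = (a − b)/(a + b) = 0.4535/2.051 = 0.2211, so ω = 2 arcsin(0.2211) ≈ 25.6°.

25.6°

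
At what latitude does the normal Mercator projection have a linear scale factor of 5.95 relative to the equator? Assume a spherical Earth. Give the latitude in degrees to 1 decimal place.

80.3°

Mercator scale is k = sec φ = 1/cos φ.
1/cos φ = 5.95  ⇒  cos φ = 0.1681  ⇒  φ = arccos(0.1681) ≈ 80.3°.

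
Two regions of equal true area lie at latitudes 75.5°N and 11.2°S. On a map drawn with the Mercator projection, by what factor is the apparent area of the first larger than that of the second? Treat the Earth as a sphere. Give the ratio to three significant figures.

On Mercator, area is exaggerated by sec²φ = 1/cos²φ.
At 75.5°: sec²(75.5°) = 1/0.2504² = 15.95.
At 11.2°: sec²(11.2°) = 1/0.9810² = 1.039.
Ratio = 15.95/1.039 = cos²(11.2°)/cos²(75.5°) ≈ 15.3.

15.3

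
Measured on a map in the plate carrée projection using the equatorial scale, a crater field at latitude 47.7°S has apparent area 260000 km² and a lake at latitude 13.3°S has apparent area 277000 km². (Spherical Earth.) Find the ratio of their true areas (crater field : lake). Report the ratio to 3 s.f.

0.649

On the plate carrée, areal scale = h·k = 1 × sec φ, so true area = apparent × cos φ.
True area of crater field: 260000 × cos(47.7°) = 260000 × 0.6730 = 175000 km².
True area of lake: 277000 × cos(13.3°) = 277000 × 0.9732 = 269600 km².
Ratio = 175000 / 269600 ≈ 0.649.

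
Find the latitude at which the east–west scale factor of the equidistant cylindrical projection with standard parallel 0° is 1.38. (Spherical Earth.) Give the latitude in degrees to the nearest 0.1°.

Plate carrée: h = 1, k = sec φ along parallels.
sec φ = 1.38  ⇒  cos φ = 0.7246  ⇒  φ ≈ 43.6°.

43.6°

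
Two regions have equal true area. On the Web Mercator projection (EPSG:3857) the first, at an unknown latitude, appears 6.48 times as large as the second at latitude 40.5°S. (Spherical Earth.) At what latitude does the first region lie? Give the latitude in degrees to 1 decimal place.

On Mercator, (apparent₁)/(apparent₂) = sec²φ₁ / sec²φ₂ when true areas are equal.
cos²φ₂ / cos²φ₁ = 6.48  ⇒  cos φ₁ = cos 40.5° / √6.48 = 0.7604/2.546 = 0.2987.
φ₁ = arccos(0.2987) ≈ 72.6°.

72.6°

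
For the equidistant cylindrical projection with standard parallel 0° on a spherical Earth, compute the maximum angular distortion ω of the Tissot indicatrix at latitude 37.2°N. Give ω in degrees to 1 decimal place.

13.0°

In the plate carrée (x = Rλ, y = Rφ), meridians are true-scale (h = 1) and parallels are stretched by k = sec φ.
At 37.2°: h = 1.000, k = 1.255; principal scales a = 1.255, b = 1.000.
sin(ω/2) = (a − b)/(a + b) = 0.2554/2.255 = 0.1133, so ω = 2 arcsin(0.1133) ≈ 13.0°.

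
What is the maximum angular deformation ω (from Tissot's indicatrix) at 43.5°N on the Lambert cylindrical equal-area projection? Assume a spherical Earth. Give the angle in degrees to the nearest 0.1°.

36.2°

The Lambert cylindrical equal-area projection is the cylindrical equal-area projection with its standard parallel at the equator (φ₀ = 0). Cylindrical equal-area (φ₀ = 0°): h = cos φ / cos 0° along meridians, k = cos 0° / cos φ along parallels; h·k = 1.
At 43.5°: h = 0.7254, k = 1.379; principal scales a = 1.379, b = 0.7254.
sin(ω/2) = (a − b)/(a + b) = 0.6532/2.104 = 0.3105, so ω = 2 arcsin(0.3105) ≈ 36.2°.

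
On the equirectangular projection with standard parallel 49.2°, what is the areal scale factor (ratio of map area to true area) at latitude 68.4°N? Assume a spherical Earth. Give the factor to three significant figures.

In the equirectangular projection with standard parallel φ₀ = 49.2° (x = Rλ cos φ₀, y = Rφ), meridians are true-scale (h = 1) and the parallel scale is k = cos φ₀ / cos φ.
Areal scale = h·k = 1 × cos φ₀ / cos φ; at 68.4°, h = 1.000, k = 1.775, so h·k = 1.775.

1.77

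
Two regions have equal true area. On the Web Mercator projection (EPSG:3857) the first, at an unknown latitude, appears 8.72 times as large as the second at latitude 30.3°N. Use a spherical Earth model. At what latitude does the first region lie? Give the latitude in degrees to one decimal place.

On Mercator, (apparent₁)/(apparent₂) = sec²φ₁ / sec²φ₂ when true areas are equal.
cos²φ₂ / cos²φ₁ = 8.72  ⇒  cos φ₁ = cos 30.3° / √8.72 = 0.8634/2.953 = 0.2924.
φ₁ = arccos(0.2924) ≈ 73.0°.

73.0°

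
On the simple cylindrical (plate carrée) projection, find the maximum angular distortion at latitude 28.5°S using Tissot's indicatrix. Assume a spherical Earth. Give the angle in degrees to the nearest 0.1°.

For the equirectangular projection with φ₀ = 0 (plate carrée), h = 1 along meridians and k = sec φ along parallels.
At 28.5°: h = 1.000, k = 1.138; principal scales a = 1.138, b = 1.000.
sin(ω/2) = (a − b)/(a + b) = 0.1379/2.138 = 0.06450, so ω = 2 arcsin(0.06450) ≈ 7.4°.

7.4°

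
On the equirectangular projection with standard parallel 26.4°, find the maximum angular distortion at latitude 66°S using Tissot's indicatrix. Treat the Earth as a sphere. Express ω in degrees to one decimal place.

The equidistant cylindrical projection with φ₀ = 26.4° has h = 1 (meridians true) and k = cos φ₀ / cos φ along parallels.
At 66°: h = 1.000, k = 2.202; principal scales a = 2.202, b = 1.000.
sin(ω/2) = (a − b)/(a + b) = 1.202/3.202 = 0.3754, so ω = 2 arcsin(0.3754) ≈ 44.1°.

44.1°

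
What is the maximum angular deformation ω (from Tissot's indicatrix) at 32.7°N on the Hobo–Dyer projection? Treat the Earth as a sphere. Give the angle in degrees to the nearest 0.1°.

6.7°

The Hobo–Dyer projection is cylindrical equal-area with φ₀ = 37.5°. For cylindrical equal-area with standard parallel φ₀, h = cos φ / cos φ₀ and k = cos φ₀ / cos φ, so h·k = 1.
At 32.7°: h = 1.061, k = 0.9428; principal scales a = 1.061, b = 0.9428.
sin(ω/2) = (a − b)/(a + b) = 0.1179/2.003 = 0.05886, so ω = 2 arcsin(0.05886) ≈ 6.7°.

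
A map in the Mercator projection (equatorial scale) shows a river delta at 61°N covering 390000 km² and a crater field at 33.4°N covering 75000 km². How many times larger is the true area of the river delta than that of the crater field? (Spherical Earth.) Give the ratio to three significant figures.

1.75

On Mercator the areal scale is sec²φ, so true area = apparent × cos²φ.
True area of river delta: 390000 × cos²(61°) = 390000 × 0.2350 = 91670 km².
True area of crater field: 75000 × cos²(33.4°) = 75000 × 0.6970 = 52270 km².
Ratio = 91670 / 52270 ≈ 1.75.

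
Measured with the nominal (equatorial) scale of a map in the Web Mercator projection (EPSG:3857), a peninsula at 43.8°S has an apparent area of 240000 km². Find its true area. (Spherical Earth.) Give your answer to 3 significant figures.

125000 km²

The Mercator projection is conformal; its linear scale factor is the same in every direction and equals sec φ = 1/cos φ.
Areal scale = k² = sec²φ = 1/cos²(43.8°) = 1/0.7218² = 1.920.
True area = apparent / (areal scale) = 240000 / 1.920 ≈ 125000 km².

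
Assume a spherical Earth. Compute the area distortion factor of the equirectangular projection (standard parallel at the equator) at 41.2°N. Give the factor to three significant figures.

1.33

For the equirectangular projection with φ₀ = 0 (plate carrée), h = 1 along meridians and k = sec φ along parallels.
Areal scale = h·k = 1 × sec φ; at 41.2°, h = 1.000, k = 1.329, so h·k = 1.329.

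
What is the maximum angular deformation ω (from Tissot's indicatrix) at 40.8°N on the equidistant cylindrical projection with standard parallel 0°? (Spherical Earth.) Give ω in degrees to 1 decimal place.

For the equirectangular projection with φ₀ = 0 (plate carrée), h = 1 along meridians and k = sec φ along parallels.
At 40.8°: h = 1.000, k = 1.321; principal scales a = 1.321, b = 1.000.
sin(ω/2) = (a − b)/(a + b) = 0.3210/2.321 = 0.1383, so ω = 2 arcsin(0.1383) ≈ 15.9°.

15.9°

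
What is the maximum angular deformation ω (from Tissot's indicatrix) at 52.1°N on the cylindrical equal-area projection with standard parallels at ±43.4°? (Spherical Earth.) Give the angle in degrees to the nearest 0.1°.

19.1°

Cylindrical equal-area (φ₀ = 43.4°): h = cos φ / cos 43.4° along meridians, k = cos 43.4° / cos φ along parallels; h·k = 1.
At 52.1°: h = 0.8455, k = 1.183; principal scales a = 1.183, b = 0.8455.
sin(ω/2) = (a − b)/(a + b) = 0.3373/2.028 = 0.1663, so ω = 2 arcsin(0.1663) ≈ 19.1°.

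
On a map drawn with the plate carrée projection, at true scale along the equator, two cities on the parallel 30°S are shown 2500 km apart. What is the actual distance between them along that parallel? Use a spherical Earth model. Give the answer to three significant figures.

2170 km

Plate carrée maps x = Rλ, y = Rφ. The meridian scale is h = 1 and the parallel scale is k = 1/cos φ = sec φ.
Along the parallel at 30°, map distances are exaggerated by k = sec 30° = 1.155.
True distance = 2500 / 1.155 = 2500 × cos 30° ≈ 2170 km.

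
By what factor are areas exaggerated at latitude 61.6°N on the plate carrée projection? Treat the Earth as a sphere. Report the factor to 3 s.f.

2.10

In the plate carrée (x = Rλ, y = Rφ), meridians are true-scale (h = 1) and parallels are stretched by k = sec φ.
Areal scale = h·k = 1 × sec φ; at 61.6°, h = 1.000, k = 2.103, so h·k = 2.103.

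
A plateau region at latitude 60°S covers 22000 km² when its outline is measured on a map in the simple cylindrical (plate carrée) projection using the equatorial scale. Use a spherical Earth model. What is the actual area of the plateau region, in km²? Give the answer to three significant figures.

For the equirectangular projection with φ₀ = 0 (plate carrée), h = 1 along meridians and k = sec φ along parallels.
Areal scale = h·k = 1 × sec φ; at 60°, h = 1.000, k = 2.000, so h·k = 2.000.
True area = apparent / (areal scale) = 22000 / 2.000 ≈ 11000 km².

11000 km²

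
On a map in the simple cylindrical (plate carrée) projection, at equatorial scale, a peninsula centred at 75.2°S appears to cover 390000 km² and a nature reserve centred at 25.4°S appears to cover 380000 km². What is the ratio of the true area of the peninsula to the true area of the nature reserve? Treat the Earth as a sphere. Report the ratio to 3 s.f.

Plate carrée has h = 1 and k = sec φ, giving areal scale sec φ; true area = (apparent area) · cos φ.
True area of peninsula: 390000 × cos(75.2°) = 390000 × 0.2554 = 99620 km².
True area of nature reserve: 380000 × cos(25.4°) = 380000 × 0.9033 = 343300 km².
Ratio = 99620 / 343300 ≈ 0.290.

0.290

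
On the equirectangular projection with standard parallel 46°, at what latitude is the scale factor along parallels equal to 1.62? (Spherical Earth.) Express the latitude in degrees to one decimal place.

64.6°

The equidistant cylindrical projection with φ₀ = 46° has h = 1 (meridians true) and k = cos φ₀ / cos φ along parallels.
k = cos φ₀ / cos φ = 1.62  ⇒  cos φ = cos 46° / 1.62 = 0.4288.
φ = arccos(0.4288) ≈ 64.6°.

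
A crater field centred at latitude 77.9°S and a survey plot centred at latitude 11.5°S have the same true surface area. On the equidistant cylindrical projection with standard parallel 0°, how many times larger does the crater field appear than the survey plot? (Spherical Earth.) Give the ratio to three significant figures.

4.67

In the plate carrée (x = Rλ, y = Rφ), meridians are true-scale (h = 1) and parallels are stretched by k = sec φ.
Areal scale at 77.9°: h·k = 1.000 × 4.771 = 4.771.
Areal scale at 11.5°: h·k = 1.000 × 1.020 = 1.020.
Ratio = 4.771/1.020 ≈ 4.67.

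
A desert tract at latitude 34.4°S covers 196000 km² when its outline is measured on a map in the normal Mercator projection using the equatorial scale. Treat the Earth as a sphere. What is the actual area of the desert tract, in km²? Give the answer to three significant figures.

The Mercator projection is conformal; its linear scale factor is the same in every direction and equals sec φ = 1/cos φ.
Areal scale = k² = sec²φ = 1/cos²(34.4°) = 1/0.8251² = 1.469.
True area = apparent / (areal scale) = 196000 / 1.469 ≈ 133000 km².

133000 km²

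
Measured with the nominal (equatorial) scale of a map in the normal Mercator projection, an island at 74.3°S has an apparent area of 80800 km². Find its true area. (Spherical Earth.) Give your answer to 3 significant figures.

5920 km²

Mercator is conformal, so the point scale is isotropic: h = k = sec φ = 1/cos φ.
Areal scale = k² = sec²φ = 1/cos²(74.3°) = 1/0.2706² = 13.66.
True area = apparent / (areal scale) = 80800 / 13.66 ≈ 5920 km².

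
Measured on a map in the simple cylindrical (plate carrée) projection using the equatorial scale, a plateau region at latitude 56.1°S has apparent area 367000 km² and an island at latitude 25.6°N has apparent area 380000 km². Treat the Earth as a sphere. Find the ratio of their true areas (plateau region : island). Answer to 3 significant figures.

0.597

On the plate carrée, areal scale = h·k = 1 × sec φ, so true area = apparent × cos φ.
True area of plateau region: 367000 × cos(56.1°) = 367000 × 0.5577 = 204700 km².
True area of island: 380000 × cos(25.6°) = 380000 × 0.9018 = 342700 km².
Ratio = 204700 / 342700 ≈ 0.597.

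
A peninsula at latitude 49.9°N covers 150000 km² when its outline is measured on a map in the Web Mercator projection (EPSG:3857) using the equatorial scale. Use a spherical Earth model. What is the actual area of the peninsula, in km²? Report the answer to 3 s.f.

62200 km²

For Mercator, h = k = sec φ (a conformal cylindrical projection has a single point scale, 1/cos φ).
Areal scale = k² = sec²φ = 1/cos²(49.9°) = 1/0.6441² = 2.410.
True area = apparent / (areal scale) = 150000 / 2.410 ≈ 62200 km².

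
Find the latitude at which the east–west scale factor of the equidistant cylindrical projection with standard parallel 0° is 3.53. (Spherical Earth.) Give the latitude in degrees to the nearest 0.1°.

Plate carrée: h = 1, k = sec φ along parallels.
sec φ = 3.53  ⇒  cos φ = 0.2833  ⇒  φ ≈ 73.5°.

73.5°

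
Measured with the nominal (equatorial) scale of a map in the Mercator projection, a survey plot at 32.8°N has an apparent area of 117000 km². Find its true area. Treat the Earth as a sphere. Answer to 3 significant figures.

For Mercator, h = k = sec φ (a conformal cylindrical projection has a single point scale, 1/cos φ).
Areal scale = k² = sec²φ = 1/cos²(32.8°) = 1/0.8406² = 1.415.
True area = apparent / (areal scale) = 117000 / 1.415 ≈ 82700 km².

82700 km²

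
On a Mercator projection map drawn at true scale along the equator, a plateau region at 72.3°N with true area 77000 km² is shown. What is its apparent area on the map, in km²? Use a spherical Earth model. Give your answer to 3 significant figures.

Mercator is conformal, so the point scale is isotropic: h = k = sec φ = 1/cos φ.
Areal scale = k² = sec²φ = 1/cos²(72.3°) = 1/0.3040² = 10.82.
Apparent area = 77000 × 10.82 ≈ 833000 km².

833000 km²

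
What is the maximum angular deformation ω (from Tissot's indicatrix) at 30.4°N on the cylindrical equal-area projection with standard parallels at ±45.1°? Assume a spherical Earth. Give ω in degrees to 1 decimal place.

22.8°

For cylindrical equal-area with standard parallel φ₀, h = cos φ / cos φ₀ and k = cos φ₀ / cos φ, so h·k = 1.
At 30.4°: h = 1.222, k = 0.8184; principal scales a = 1.222, b = 0.8184.
sin(ω/2) = (a − b)/(a + b) = 0.4035/2.040 = 0.1978, so ω = 2 arcsin(0.1978) ≈ 22.8°.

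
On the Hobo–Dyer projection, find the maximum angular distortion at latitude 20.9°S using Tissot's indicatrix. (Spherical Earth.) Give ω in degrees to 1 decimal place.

18.6°

Hobo–Dyer is a cylindrical equal-area projection with standard parallels at ±37.5°. For cylindrical equal-area with standard parallel φ₀, h = cos φ / cos φ₀ and k = cos φ₀ / cos φ, so h·k = 1.
At 20.9°: h = 1.178, k = 0.8492; principal scales a = 1.178, b = 0.8492.
sin(ω/2) = (a − b)/(a + b) = 0.3283/2.027 = 0.1620, so ω = 2 arcsin(0.1620) ≈ 18.6°.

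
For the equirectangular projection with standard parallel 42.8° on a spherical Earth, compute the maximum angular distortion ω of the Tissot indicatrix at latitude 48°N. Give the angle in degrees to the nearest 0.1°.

The equidistant cylindrical projection with φ₀ = 42.8° has h = 1 (meridians true) and k = cos φ₀ / cos φ along parallels.
At 48°: h = 1.000, k = 1.097; principal scales a = 1.097, b = 1.000.
sin(ω/2) = (a − b)/(a + b) = 0.09654/2.097 = 0.04605, so ω = 2 arcsin(0.04605) ≈ 5.3°.

5.3°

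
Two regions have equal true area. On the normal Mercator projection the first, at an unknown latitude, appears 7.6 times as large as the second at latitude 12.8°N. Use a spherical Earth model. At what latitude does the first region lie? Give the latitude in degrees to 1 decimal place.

Mercator areal scale is sec²φ, so apparent-area ratio = sec²φ₁ / sec²φ₂ = cos²φ₂ / cos²φ₁.
cos²φ₂ / cos²φ₁ = 7.6  ⇒  cos φ₁ = cos 12.8° / √7.6 = 0.9751/2.757 = 0.3537.
φ₁ = arccos(0.3537) ≈ 69.3°.

69.3°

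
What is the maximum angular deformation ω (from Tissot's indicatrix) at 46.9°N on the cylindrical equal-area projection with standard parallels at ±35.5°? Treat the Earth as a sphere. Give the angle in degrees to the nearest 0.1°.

20.0°

Cylindrical equal-area (φ₀ = 35.5°): h = cos φ / cos 35.5° along meridians, k = cos 35.5° / cos φ along parallels; h·k = 1.
At 46.9°: h = 0.8393, k = 1.191; principal scales a = 1.191, b = 0.8393.
sin(ω/2) = (a − b)/(a + b) = 0.3522/2.031 = 0.1734, so ω = 2 arcsin(0.1734) ≈ 20.0°.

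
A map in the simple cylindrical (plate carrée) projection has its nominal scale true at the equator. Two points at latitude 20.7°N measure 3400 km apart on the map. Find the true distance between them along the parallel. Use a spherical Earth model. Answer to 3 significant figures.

In the plate carrée (x = Rλ, y = Rφ), meridians are true-scale (h = 1) and parallels are stretched by k = sec φ.
Along the parallel at 20.7°, map distances are exaggerated by k = sec 20.7° = 1.069.
True distance = 3400 / 1.069 = 3400 × cos 20.7° ≈ 3180 km.

3180 km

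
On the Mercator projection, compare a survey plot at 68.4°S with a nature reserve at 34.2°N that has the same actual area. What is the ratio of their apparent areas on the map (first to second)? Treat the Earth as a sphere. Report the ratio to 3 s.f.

5.05

On Mercator, area is exaggerated by sec²φ = 1/cos²φ.
At 68.4°: sec²(68.4°) = 1/0.3681² = 7.379.
At 34.2°: sec²(34.2°) = 1/0.8271² = 1.462.
Ratio = 7.379/1.462 = cos²(34.2°)/cos²(68.4°) ≈ 5.05.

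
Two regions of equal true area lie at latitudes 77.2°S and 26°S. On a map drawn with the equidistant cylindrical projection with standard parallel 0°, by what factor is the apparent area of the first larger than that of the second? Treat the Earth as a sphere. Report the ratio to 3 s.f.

Plate carrée maps x = Rλ, y = Rφ. The meridian scale is h = 1 and the parallel scale is k = 1/cos φ = sec φ.
Areal scale at 77.2°: h·k = 1.000 × 4.514 = 4.514.
Areal scale at 26°: h·k = 1.000 × 1.113 = 1.113.
Ratio = 4.514/1.113 ≈ 4.06.

4.06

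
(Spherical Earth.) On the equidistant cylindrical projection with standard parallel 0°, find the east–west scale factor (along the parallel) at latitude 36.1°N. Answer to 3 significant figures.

For the equirectangular projection with φ₀ = 0 (plate carrée), h = 1 along meridians and k = sec φ along parallels.
k = 1/cos 36.1° = 1/0.8080 = 1.238.

1.24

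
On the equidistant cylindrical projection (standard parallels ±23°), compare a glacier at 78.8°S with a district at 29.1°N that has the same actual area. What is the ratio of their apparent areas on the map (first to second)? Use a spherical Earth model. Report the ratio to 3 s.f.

The equidistant cylindrical projection with φ₀ = 23° has h = 1 (meridians true) and k = cos φ₀ / cos φ along parallels.
Areal scale at 78.8°: h·k = 1.000 × 4.739 = 4.739.
Areal scale at 29.1°: h·k = 1.000 × 1.053 = 1.053.
Ratio = 4.739/1.053 ≈ 4.50.

4.50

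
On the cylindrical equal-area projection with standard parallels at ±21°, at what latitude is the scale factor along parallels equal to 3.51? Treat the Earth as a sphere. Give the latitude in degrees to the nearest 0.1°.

A cylindrical equal-area projection with standard parallel φ₀ has meridian scale h = cos φ / cos φ₀ and parallel scale k = cos φ₀ / cos φ (so areas are preserved, h·k = 1).
k = cos φ₀ / cos φ = 3.51  ⇒  cos φ = cos 21° / 3.51 = 0.2660.
φ = arccos(0.2660) ≈ 74.6°.

74.6°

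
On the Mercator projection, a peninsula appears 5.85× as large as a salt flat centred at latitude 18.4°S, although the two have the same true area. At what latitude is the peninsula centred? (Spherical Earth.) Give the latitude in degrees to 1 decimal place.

Mercator areal scale is sec²φ, so apparent-area ratio = sec²φ₁ / sec²φ₂ = cos²φ₂ / cos²φ₁.
cos²φ₂ / cos²φ₁ = 5.85  ⇒  cos φ₁ = cos 18.4° / √5.85 = 0.9489/2.419 = 0.3923.
φ₁ = arccos(0.3923) ≈ 66.9°.

66.9°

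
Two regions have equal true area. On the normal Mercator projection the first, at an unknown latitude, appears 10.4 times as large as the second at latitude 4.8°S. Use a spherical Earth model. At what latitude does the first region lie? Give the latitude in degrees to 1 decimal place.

72.0°

For equal true areas on Mercator, apparent areas scale as sec²φ, so the ratio is cos²φ₂ / cos²φ₁.
cos²φ₂ / cos²φ₁ = 10.4  ⇒  cos φ₁ = cos 4.8° / √10.4 = 0.9965/3.225 = 0.3090.
φ₁ = arccos(0.3090) ≈ 72.0°.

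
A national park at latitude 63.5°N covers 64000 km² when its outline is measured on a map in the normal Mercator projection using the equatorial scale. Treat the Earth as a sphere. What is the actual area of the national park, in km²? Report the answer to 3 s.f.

The Mercator projection is conformal; its linear scale factor is the same in every direction and equals sec φ = 1/cos φ.
Areal scale = k² = sec²φ = 1/cos²(63.5°) = 1/0.4462² = 5.023.
True area = apparent / (areal scale) = 64000 / 5.023 ≈ 12700 km².

12700 km²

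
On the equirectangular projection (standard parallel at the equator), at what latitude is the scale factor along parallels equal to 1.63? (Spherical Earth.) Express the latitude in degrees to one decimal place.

52.2°

Plate carrée: h = 1, k = sec φ along parallels.
sec φ = 1.63  ⇒  cos φ = 0.6135  ⇒  φ ≈ 52.2°.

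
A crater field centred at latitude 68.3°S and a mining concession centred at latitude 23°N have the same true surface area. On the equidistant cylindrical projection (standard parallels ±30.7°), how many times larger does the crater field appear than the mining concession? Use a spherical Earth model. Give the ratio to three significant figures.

2.49

With standard parallel φ₀ = 30.7°, the equirectangular projection gives x = Rλ cos φ₀, y = Rφ, so h = 1 and k = cos 30.7° / cos φ.
Areal scale at 68.3°: h·k = 1.000 × 2.326 = 2.326.
Areal scale at 23°: h·k = 1.000 × 0.9341 = 0.9341.
Ratio = 2.326/0.9341 ≈ 2.49.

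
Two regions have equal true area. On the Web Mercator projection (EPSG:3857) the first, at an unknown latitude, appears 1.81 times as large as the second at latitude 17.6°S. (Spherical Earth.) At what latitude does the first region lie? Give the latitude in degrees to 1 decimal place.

For equal true areas on Mercator, apparent areas scale as sec²φ, so the ratio is cos²φ₂ / cos²φ₁.
cos²φ₂ / cos²φ₁ = 1.81  ⇒  cos φ₁ = cos 17.6° / √1.81 = 0.9532/1.345 = 0.7085.
φ₁ = arccos(0.7085) ≈ 44.9°.

44.9°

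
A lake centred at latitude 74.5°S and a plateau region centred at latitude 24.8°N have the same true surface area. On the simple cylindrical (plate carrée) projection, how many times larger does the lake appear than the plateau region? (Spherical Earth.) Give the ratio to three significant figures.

Plate carrée maps x = Rλ, y = Rφ. The meridian scale is h = 1 and the parallel scale is k = 1/cos φ = sec φ.
Areal scale at 74.5°: h·k = 1.000 × 3.742 = 3.742.
Areal scale at 24.8°: h·k = 1.000 × 1.102 = 1.102.
Ratio = 3.742/1.102 ≈ 3.40.

3.40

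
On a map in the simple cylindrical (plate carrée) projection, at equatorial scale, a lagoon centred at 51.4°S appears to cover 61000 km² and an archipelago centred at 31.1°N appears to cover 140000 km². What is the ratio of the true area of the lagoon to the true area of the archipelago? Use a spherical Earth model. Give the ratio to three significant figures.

0.317

On the plate carrée, areal scale = h·k = 1 × sec φ, so true area = apparent × cos φ.
True area of lagoon: 61000 × cos(51.4°) = 61000 × 0.6239 = 38060 km².
True area of archipelago: 140000 × cos(31.1°) = 140000 × 0.8563 = 119900 km².
Ratio = 38060 / 119900 ≈ 0.317.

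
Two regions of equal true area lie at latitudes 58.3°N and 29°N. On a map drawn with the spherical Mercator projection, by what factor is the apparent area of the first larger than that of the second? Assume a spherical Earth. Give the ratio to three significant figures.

Mercator is conformal with k = sec φ, so areal scale = k² = sec²φ.
At 58.3°: sec²(58.3°) = 1/0.5255² = 3.622.
At 29°: sec²(29°) = 1/0.8746² = 1.307.
Ratio = 3.622/1.307 = cos²(29°)/cos²(58.3°) ≈ 2.77.

2.77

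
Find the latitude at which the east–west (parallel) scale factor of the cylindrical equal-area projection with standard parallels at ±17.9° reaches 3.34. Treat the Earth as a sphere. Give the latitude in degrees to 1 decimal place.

73.4°

Cylindrical equal-area (φ₀ = 17.9°): h = cos φ / cos 17.9° along meridians, k = cos 17.9° / cos φ along parallels; h·k = 1.
k = cos φ₀ / cos φ = 3.34  ⇒  cos φ = cos 17.9° / 3.34 = 0.2849.
φ = arccos(0.2849) ≈ 73.4°.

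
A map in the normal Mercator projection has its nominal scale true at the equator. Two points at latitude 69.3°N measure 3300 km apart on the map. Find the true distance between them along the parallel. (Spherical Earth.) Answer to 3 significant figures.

For Mercator, h = k = sec φ (a conformal cylindrical projection has a single point scale, 1/cos φ).
Along the parallel at 69.3°, map distances are exaggerated by k = sec 69.3° = 2.829.
True distance = 3300 / 2.829 = 3300 × cos 69.3° ≈ 1170 km.

1170 km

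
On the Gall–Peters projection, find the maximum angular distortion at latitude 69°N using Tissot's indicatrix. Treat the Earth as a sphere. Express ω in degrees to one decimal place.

72.5°

The Gall–Peters projection is cylindrical equal-area with φ₀ = 45°. For cylindrical equal-area with standard parallel φ₀, h = cos φ / cos φ₀ and k = cos φ₀ / cos φ, so h·k = 1.
At 69°: h = 0.5068, k = 1.973; principal scales a = 1.973, b = 0.5068.
sin(ω/2) = (a − b)/(a + b) = 1.466/2.480 = 0.5913, so ω = 2 arcsin(0.5913) ≈ 72.5°.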